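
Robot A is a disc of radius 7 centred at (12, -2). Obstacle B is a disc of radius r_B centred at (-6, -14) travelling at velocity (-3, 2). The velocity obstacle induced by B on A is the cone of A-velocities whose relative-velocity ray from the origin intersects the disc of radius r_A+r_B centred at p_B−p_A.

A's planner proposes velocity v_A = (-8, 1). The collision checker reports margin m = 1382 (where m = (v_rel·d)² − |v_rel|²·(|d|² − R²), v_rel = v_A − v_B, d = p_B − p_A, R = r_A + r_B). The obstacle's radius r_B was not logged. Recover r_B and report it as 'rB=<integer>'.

m = 1382
d = (-18, -12);  v_rel = (-5, -1),  |v_rel|² = 26
v_rel×d = (-5)·(-12) − (-1)·(-18) = 42
since m = R²·26 − 42²:  R² = (1764 + 1382) / 26 = 121
R = √121 = 11  ⇒  r_B = 11 − 7 = 4

rB=4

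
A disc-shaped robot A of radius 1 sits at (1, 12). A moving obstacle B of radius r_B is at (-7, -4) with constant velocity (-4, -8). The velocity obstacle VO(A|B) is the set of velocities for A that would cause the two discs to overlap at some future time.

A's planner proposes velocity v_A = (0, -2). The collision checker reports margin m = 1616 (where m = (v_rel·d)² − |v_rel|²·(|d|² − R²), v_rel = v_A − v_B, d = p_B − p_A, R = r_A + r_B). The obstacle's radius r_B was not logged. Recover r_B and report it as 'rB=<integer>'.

m = 1616
d = (-8, -16);  v_rel = (4, 6),  |v_rel|² = 52
v_rel×d = (4)·(-16) − (6)·(-8) = -16
since m = R²·52 − (-16)²:  R² = (256 + 1616) / 52 = 36
R = √36 = 6  ⇒  r_B = 6 − 1 = 5

rB=5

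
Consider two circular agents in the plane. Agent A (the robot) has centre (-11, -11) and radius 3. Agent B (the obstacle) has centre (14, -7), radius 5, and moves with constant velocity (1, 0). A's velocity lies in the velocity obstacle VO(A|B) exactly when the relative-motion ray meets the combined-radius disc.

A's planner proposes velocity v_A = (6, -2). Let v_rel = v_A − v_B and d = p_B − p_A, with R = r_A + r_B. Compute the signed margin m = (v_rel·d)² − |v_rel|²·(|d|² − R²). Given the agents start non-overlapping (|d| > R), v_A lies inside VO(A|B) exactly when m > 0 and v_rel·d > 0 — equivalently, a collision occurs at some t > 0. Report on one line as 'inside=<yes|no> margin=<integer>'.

d = (25, 4),  |d|² = 641;  R = 3+5 = 8,  c = 641−8² = 577
v_rel = (5, -2),  |v_rel|² = 29;  v_rel·d = (5)·(25) + (-2)·(4) = 117
29·t² − 234·t + 577 = 0  ⇒  m = 117² − 29·577 = -3044
m = -3044 < 0,  v_rel·d = 117 > 0  ⇒  outside

inside=no margin=-3044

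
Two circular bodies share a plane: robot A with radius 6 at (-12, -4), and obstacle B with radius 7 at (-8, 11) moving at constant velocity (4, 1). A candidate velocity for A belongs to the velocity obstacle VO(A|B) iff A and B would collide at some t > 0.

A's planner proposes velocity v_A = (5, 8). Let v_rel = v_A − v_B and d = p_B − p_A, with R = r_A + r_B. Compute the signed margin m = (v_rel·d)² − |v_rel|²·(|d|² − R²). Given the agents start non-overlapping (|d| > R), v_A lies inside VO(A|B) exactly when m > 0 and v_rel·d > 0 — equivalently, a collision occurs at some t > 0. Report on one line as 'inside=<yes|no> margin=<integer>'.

d = (4, 15),  |d|² = 241;  R = 6+7 = 13,  c = 241−13² = 72
v_rel = (1, 7),  |v_rel|² = 50;  v_rel·d = (1)·(4) + (7)·(15) = 109
50·t² − 218·t + 72 = 0  ⇒  m = 109² − 50·72 = 8281
m = 8281 > 0,  v_rel·d = 109 > 0  ⇒  inside

inside=yes margin=8281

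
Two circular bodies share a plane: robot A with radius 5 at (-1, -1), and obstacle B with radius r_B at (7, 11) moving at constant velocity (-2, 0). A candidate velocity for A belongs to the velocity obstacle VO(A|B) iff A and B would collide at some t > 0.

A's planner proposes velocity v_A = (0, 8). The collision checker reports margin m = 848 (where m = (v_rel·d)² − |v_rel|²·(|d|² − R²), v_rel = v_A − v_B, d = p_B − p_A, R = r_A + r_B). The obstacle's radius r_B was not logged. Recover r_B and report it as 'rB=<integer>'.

m = 848
d = (8, 12);  v_rel = (2, 8),  |v_rel|² = 68
v_rel×d = (2)·(12) − (8)·(8) = -40
since m = R²·68 − (-40)²:  R² = (1600 + 848) / 68 = 36
R = √36 = 6  ⇒  r_B = 6 − 5 = 1

rB=1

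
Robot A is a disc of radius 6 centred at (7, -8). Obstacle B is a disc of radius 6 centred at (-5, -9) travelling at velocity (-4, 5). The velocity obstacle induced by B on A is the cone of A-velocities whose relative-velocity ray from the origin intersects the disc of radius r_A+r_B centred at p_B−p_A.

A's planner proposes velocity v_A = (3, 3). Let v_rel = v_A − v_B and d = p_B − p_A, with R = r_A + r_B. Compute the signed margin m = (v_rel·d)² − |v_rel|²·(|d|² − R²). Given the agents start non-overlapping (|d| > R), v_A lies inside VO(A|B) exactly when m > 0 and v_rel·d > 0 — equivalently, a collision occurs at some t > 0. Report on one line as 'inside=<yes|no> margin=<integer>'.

d = (-12, -1),  |d|² = 145;  R = 6+6 = 12,  c = 145−12² = 1
v_rel = (7, -2),  |v_rel|² = 53;  v_rel·d = (7)·(-12) + (-2)·(-1) = -82
53·t² + 164·t + 1 = 0  ⇒  m = (-82)² − 53·1 = 6671
m = 6671 > 0,  v_rel·d = -82 < 0  ⇒  outside

inside=no margin=6671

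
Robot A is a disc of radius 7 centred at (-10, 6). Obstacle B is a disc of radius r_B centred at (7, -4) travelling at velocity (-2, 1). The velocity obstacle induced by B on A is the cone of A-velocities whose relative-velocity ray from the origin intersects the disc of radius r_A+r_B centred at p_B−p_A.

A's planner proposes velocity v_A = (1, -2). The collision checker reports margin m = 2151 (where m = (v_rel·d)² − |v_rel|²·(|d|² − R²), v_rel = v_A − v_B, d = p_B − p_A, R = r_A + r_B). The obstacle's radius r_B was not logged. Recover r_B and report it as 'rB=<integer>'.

m = 2151
d = (17, -10);  v_rel = (3, -3),  |v_rel|² = 18
v_rel×d = (3)·(-10) − (-3)·(17) = 21
since m = R²·18 − 21²:  R² = (441 + 2151) / 18 = 144
R = √144 = 12  ⇒  r_B = 12 − 7 = 5

rB=5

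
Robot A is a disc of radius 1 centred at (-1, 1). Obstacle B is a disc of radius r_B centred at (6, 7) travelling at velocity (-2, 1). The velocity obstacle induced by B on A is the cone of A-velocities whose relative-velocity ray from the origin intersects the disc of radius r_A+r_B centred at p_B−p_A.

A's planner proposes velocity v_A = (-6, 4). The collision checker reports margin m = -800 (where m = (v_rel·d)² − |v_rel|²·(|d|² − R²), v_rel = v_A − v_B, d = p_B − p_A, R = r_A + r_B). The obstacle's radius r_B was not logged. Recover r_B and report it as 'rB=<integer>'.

m = -800
d = (7, 6);  v_rel = (-4, 3),  |v_rel|² = 25
v_rel×d = (-4)·(6) − (3)·(7) = -45
since m = R²·25 − (-45)²:  R² = (2025 + -800) / 25 = 49
R = √49 = 7  ⇒  r_B = 7 − 1 = 6

rB=6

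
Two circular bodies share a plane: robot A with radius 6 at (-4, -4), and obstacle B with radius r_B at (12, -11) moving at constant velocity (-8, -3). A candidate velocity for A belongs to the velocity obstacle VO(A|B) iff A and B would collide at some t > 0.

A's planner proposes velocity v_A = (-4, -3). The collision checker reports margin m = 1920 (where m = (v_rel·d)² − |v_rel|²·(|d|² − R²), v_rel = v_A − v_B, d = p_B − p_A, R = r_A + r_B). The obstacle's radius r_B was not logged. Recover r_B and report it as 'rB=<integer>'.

m = 1920
d = (16, -7);  v_rel = (4, 0),  |v_rel|² = 16
v_rel×d = (4)·(-7) − (0)·(16) = -28
since m = R²·16 − (-28)²:  R² = (784 + 1920) / 16 = 169
R = √169 = 13  ⇒  r_B = 13 − 6 = 7

rB=7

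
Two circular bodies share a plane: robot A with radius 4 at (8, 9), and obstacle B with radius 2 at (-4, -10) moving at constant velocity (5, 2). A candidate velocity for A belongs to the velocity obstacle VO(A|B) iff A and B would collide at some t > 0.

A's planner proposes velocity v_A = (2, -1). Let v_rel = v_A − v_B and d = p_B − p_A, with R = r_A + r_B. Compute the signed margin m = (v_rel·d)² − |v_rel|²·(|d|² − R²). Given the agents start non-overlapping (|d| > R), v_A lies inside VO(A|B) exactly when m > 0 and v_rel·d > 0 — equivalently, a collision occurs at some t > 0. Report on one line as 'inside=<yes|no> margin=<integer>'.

d = (-12, -19),  |d|² = 505;  R = 4+2 = 6,  c = 505−6² = 469
v_rel = (-3, -3),  |v_rel|² = 18;  v_rel·d = (-3)·(-12) + (-3)·(-19) = 93
18·t² − 186·t + 469 = 0  ⇒  m = 93² − 18·469 = 207
m = 207 > 0,  v_rel·d = 93 > 0  ⇒  inside

inside=yes margin=207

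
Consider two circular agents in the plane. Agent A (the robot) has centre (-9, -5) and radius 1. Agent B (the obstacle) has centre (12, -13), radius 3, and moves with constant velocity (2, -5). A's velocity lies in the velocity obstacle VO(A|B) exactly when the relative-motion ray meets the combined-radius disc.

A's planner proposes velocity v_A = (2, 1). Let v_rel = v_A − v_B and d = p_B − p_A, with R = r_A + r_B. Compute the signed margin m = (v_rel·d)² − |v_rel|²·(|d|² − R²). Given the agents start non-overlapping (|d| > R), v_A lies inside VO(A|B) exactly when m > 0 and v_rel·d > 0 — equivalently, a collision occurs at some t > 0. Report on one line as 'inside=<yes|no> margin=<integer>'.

d = (21, -8),  |d|² = 505;  R = 1+3 = 4,  c = 505−4² = 489
v_rel = (0, 6),  |v_rel|² = 36;  v_rel·d = (0)·(21) + (6)·(-8) = -48
36·t² + 96·t + 489 = 0  ⇒  m = (-48)² − 36·489 = -15300
m = -15300 < 0,  v_rel·d = -48 < 0  ⇒  outside

inside=no margin=-15300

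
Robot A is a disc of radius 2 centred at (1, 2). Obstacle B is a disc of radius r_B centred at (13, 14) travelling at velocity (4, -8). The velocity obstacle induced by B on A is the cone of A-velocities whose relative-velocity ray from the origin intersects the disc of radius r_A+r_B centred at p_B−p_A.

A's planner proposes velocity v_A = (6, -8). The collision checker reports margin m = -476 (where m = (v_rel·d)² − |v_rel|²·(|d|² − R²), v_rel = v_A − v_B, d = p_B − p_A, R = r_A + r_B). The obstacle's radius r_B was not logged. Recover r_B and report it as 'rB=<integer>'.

m = -476
d = (12, 12);  v_rel = (2, 0),  |v_rel|² = 4
v_rel×d = (2)·(12) − (0)·(12) = 24
since m = R²·4 − 24²:  R² = (576 + -476) / 4 = 25
R = √25 = 5  ⇒  r_B = 5 − 2 = 3

rB=3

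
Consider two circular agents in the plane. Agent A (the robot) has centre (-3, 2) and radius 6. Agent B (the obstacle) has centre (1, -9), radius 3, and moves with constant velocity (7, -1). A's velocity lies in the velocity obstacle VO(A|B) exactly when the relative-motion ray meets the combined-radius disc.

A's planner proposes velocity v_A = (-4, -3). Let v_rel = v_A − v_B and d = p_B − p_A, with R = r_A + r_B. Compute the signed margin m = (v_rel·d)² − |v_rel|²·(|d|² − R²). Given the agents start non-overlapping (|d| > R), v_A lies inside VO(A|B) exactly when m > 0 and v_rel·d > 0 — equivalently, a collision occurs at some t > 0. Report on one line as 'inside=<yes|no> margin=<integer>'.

d = (4, -11),  |d|² = 137;  R = 6+3 = 9,  c = 137−9² = 56
v_rel = (-11, -2),  |v_rel|² = 125;  v_rel·d = (-11)·(4) + (-2)·(-11) = -22
125·t² + 44·t + 56 = 0  ⇒  m = (-22)² − 125·56 = -6516
m = -6516 < 0,  v_rel·d = -22 < 0  ⇒  outside

inside=no margin=-6516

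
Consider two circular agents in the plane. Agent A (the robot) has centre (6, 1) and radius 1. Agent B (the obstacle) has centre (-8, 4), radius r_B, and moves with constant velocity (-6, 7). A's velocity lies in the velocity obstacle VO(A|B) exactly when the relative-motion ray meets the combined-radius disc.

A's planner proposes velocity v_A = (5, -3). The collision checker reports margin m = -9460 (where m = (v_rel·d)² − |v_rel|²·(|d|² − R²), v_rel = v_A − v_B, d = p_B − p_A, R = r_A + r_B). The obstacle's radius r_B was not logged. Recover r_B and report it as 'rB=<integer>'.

m = -9460
d = (-14, 3);  v_rel = (11, -10),  |v_rel|² = 221
v_rel×d = (11)·(3) − (-10)·(-14) = -107
since m = R²·221 − (-107)²:  R² = (11449 + -9460) / 221 = 9
R = √9 = 3  ⇒  r_B = 3 − 1 = 2

rB=2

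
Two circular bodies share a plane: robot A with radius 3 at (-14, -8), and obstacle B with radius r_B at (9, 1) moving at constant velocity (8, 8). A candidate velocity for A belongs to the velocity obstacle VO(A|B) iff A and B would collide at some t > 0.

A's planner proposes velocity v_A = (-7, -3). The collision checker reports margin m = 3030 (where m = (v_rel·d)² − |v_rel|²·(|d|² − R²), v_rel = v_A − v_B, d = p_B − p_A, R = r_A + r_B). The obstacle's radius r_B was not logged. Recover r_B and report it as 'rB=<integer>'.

m = 3030
d = (23, 9);  v_rel = (-15, -11),  |v_rel|² = 346
v_rel×d = (-15)·(9) − (-11)·(23) = 118
since m = R²·346 − 118²:  R² = (13924 + 3030) / 346 = 49
R = √49 = 7  ⇒  r_B = 7 − 3 = 4

rB=4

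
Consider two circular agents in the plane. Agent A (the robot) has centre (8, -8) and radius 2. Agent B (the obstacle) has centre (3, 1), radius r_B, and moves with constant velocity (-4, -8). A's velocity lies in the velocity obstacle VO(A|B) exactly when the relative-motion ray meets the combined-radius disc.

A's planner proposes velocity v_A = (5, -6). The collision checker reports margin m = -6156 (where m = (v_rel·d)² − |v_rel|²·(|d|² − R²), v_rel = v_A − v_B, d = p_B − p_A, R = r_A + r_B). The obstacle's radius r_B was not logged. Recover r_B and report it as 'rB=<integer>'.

m = -6156
d = (-5, 9);  v_rel = (9, 2),  |v_rel|² = 85
v_rel×d = (9)·(9) − (2)·(-5) = 91
since m = R²·85 − 91²:  R² = (8281 + -6156) / 85 = 25
R = √25 = 5  ⇒  r_B = 5 − 2 = 3

rB=3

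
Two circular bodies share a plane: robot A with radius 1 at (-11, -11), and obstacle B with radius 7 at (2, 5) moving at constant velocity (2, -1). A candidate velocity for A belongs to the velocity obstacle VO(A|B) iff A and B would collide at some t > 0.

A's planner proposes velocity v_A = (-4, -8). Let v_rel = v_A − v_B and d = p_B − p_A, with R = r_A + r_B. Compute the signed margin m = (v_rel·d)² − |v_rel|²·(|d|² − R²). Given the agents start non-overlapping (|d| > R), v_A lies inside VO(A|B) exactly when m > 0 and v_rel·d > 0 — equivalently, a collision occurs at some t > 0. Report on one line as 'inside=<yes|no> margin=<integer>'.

d = (13, 16),  |d|² = 425;  R = 1+7 = 8,  c = 425−8² = 361
v_rel = (-6, -7),  |v_rel|² = 85;  v_rel·d = (-6)·(13) + (-7)·(16) = -190
85·t² + 380·t + 361 = 0  ⇒  m = (-190)² − 85·361 = 5415
m = 5415 > 0,  v_rel·d = -190 < 0  ⇒  outside

inside=no margin=5415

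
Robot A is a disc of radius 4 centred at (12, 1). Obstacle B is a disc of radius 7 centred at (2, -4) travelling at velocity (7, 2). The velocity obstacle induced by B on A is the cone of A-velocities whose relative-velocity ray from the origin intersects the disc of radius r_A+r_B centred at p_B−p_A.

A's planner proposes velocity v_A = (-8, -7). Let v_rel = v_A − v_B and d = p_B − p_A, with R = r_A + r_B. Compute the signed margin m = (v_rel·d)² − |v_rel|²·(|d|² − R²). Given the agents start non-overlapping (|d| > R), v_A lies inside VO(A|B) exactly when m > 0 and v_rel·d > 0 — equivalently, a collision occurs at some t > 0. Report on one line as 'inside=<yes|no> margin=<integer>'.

d = (-10, -5),  |d|² = 125;  R = 4+7 = 11,  c = 125−11² = 4
v_rel = (-15, -9),  |v_rel|² = 306;  v_rel·d = (-15)·(-10) + (-9)·(-5) = 195
306·t² − 390·t + 4 = 0  ⇒  m = 195² − 306·4 = 36801
m = 36801 > 0,  v_rel·d = 195 > 0  ⇒  inside

inside=yes margin=36801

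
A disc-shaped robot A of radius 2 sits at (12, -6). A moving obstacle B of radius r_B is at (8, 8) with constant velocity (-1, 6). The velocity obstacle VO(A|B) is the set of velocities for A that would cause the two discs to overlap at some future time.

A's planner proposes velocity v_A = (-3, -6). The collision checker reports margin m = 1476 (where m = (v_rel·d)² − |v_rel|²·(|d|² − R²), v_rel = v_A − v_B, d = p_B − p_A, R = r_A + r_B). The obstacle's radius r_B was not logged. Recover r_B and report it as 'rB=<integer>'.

m = 1476
d = (-4, 14);  v_rel = (-2, -12),  |v_rel|² = 148
v_rel×d = (-2)·(14) − (-12)·(-4) = -76
since m = R²·148 − (-76)²:  R² = (5776 + 1476) / 148 = 49
R = √49 = 7  ⇒  r_B = 7 − 2 = 5

rB=5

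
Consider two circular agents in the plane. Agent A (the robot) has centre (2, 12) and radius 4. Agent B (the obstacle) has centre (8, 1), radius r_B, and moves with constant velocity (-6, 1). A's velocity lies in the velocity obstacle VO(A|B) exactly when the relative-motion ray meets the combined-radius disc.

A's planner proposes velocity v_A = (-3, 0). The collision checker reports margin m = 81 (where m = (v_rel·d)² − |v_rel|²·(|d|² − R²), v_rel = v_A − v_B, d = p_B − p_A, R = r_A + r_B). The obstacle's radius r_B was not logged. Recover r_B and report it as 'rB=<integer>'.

m = 81
d = (6, -11);  v_rel = (3, -1),  |v_rel|² = 10
v_rel×d = (3)·(-11) − (-1)·(6) = -27
since m = R²·10 − (-27)²:  R² = (729 + 81) / 10 = 81
R = √81 = 9  ⇒  r_B = 9 − 4 = 5

rB=5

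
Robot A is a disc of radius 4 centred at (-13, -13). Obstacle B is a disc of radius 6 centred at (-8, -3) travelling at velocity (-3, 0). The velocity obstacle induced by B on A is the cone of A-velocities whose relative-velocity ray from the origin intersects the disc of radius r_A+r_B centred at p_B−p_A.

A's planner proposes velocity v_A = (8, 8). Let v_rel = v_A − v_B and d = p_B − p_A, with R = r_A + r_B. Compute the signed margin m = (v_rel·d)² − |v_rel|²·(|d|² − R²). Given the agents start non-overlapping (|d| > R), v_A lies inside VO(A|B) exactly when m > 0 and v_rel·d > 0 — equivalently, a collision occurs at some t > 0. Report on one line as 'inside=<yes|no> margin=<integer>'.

d = (5, 10),  |d|² = 125;  R = 4+6 = 10,  c = 125−10² = 25
v_rel = (11, 8),  |v_rel|² = 185;  v_rel·d = (11)·(5) + (8)·(10) = 135
185·t² − 270·t + 25 = 0  ⇒  m = 135² − 185·25 = 13600
m = 13600 > 0,  v_rel·d = 135 > 0  ⇒  inside

inside=yes margin=13600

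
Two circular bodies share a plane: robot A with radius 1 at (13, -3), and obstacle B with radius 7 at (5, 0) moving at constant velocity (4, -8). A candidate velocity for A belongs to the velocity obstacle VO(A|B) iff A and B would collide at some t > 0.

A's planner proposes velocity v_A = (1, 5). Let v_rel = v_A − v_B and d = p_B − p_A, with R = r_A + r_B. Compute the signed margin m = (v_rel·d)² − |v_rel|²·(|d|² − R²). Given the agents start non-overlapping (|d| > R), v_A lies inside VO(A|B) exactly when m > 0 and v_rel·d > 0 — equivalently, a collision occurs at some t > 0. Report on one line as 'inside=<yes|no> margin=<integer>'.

d = (-8, 3),  |d|² = 73;  R = 1+7 = 8,  c = 73−8² = 9
v_rel = (-3, 13),  |v_rel|² = 178;  v_rel·d = (-3)·(-8) + (13)·(3) = 63
178·t² − 126·t + 9 = 0  ⇒  m = 63² − 178·9 = 2367
m = 2367 > 0,  v_rel·d = 63 > 0  ⇒  inside

inside=yes margin=2367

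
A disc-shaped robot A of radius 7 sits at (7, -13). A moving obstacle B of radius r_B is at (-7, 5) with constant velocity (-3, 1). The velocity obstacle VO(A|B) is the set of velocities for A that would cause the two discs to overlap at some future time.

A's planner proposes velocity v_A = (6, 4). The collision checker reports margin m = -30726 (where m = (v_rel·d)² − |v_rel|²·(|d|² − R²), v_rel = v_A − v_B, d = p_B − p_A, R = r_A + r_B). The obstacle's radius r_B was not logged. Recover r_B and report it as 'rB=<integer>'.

m = -30726
d = (-14, 18);  v_rel = (9, 3),  |v_rel|² = 90
v_rel×d = (9)·(18) − (3)·(-14) = 204
since m = R²·90 − 204²:  R² = (41616 + -30726) / 90 = 121
R = √121 = 11  ⇒  r_B = 11 − 7 = 4

rB=4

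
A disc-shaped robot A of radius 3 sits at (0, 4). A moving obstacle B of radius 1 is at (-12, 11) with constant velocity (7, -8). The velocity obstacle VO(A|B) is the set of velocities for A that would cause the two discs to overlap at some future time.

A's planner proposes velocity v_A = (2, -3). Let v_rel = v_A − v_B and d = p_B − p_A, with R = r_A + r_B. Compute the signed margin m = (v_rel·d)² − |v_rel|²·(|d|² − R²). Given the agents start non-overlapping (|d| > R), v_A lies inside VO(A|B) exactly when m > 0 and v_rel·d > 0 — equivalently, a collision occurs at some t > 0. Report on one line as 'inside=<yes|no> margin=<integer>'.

d = (-12, 7),  |d|² = 193;  R = 3+1 = 4,  c = 193−4² = 177
v_rel = (-5, 5),  |v_rel|² = 50;  v_rel·d = (-5)·(-12) + (5)·(7) = 95
50·t² − 190·t + 177 = 0  ⇒  m = 95² − 50·177 = 175
m = 175 > 0,  v_rel·d = 95 > 0  ⇒  inside

inside=yes margin=175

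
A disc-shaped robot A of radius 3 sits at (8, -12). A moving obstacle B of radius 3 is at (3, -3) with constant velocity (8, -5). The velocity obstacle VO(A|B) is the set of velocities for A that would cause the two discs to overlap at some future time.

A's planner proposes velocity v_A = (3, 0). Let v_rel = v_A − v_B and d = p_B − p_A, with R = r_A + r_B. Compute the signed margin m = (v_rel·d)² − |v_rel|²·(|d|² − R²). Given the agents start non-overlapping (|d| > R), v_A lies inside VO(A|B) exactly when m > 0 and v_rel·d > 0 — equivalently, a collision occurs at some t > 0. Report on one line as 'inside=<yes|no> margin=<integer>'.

d = (-5, 9),  |d|² = 106;  R = 3+3 = 6,  c = 106−6² = 70
v_rel = (-5, 5),  |v_rel|² = 50;  v_rel·d = (-5)·(-5) + (5)·(9) = 70
50·t² − 140·t + 70 = 0  ⇒  m = 70² − 50·70 = 1400
m = 1400 > 0,  v_rel·d = 70 > 0  ⇒  inside

inside=yes margin=1400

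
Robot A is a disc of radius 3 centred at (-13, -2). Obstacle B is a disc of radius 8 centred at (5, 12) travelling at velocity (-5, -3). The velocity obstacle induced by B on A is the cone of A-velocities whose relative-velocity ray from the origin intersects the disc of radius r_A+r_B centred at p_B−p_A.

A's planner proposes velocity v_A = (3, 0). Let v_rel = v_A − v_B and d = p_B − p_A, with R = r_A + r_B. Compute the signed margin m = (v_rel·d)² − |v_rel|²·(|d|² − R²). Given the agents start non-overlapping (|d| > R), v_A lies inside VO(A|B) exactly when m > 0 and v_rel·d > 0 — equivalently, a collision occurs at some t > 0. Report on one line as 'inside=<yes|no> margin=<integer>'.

d = (18, 14),  |d|² = 520;  R = 3+8 = 11,  c = 520−11² = 399
v_rel = (8, 3),  |v_rel|² = 73;  v_rel·d = (8)·(18) + (3)·(14) = 186
73·t² − 372·t + 399 = 0  ⇒  m = 186² − 73·399 = 5469
m = 5469 > 0,  v_rel·d = 186 > 0  ⇒  inside

inside=yes margin=5469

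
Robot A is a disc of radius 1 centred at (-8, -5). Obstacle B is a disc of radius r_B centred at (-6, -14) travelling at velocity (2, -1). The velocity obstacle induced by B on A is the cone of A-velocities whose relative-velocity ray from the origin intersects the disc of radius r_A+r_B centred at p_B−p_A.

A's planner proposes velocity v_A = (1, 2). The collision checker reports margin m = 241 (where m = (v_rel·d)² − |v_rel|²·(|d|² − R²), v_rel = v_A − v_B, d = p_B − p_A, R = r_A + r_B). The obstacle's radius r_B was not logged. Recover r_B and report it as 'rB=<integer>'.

m = 241
d = (2, -9);  v_rel = (-1, 3),  |v_rel|² = 10
v_rel×d = (-1)·(-9) − (3)·(2) = 3
since m = R²·10 − 3²:  R² = (9 + 241) / 10 = 25
R = √25 = 5  ⇒  r_B = 5 − 1 = 4

rB=4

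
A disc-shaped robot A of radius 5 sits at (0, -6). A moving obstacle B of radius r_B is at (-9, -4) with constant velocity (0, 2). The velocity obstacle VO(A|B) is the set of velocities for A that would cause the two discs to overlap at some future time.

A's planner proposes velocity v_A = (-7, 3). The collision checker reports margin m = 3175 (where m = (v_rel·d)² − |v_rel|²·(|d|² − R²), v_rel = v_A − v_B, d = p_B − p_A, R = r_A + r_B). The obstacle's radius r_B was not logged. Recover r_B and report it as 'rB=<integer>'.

m = 3175
d = (-9, 2);  v_rel = (-7, 1),  |v_rel|² = 50
v_rel×d = (-7)·(2) − (1)·(-9) = -5
since m = R²·50 − (-5)²:  R² = (25 + 3175) / 50 = 64
R = √64 = 8  ⇒  r_B = 8 − 5 = 3

rB=3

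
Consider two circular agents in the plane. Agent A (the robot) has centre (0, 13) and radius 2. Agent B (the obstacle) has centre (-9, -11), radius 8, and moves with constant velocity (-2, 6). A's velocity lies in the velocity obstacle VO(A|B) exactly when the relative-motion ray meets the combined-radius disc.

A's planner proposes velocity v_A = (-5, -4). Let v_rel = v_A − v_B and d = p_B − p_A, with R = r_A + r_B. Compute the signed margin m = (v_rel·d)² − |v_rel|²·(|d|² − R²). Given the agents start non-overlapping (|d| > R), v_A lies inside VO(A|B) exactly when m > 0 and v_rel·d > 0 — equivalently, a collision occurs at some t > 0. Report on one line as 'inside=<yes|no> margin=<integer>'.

d = (-9, -24),  |d|² = 657;  R = 2+8 = 10,  c = 657−10² = 557
v_rel = (-3, -10),  |v_rel|² = 109;  v_rel·d = (-3)·(-9) + (-10)·(-24) = 267
109·t² − 534·t + 557 = 0  ⇒  m = 267² − 109·557 = 10576
m = 10576 > 0,  v_rel·d = 267 > 0  ⇒  inside

inside=yes margin=10576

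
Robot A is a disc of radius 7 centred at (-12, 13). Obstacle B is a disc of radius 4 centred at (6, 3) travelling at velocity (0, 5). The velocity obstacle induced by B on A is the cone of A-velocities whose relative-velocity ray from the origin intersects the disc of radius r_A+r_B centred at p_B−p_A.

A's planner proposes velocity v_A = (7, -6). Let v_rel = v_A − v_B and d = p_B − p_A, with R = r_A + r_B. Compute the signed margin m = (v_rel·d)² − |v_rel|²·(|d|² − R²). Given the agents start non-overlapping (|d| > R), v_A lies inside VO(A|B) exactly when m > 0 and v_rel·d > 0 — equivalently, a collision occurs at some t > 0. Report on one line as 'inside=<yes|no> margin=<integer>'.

d = (18, -10),  |d|² = 424;  R = 7+4 = 11,  c = 424−11² = 303
v_rel = (7, -11),  |v_rel|² = 170;  v_rel·d = (7)·(18) + (-11)·(-10) = 236
170·t² − 472·t + 303 = 0  ⇒  m = 236² − 170·303 = 4186
m = 4186 > 0,  v_rel·d = 236 > 0  ⇒  inside

inside=yes margin=4186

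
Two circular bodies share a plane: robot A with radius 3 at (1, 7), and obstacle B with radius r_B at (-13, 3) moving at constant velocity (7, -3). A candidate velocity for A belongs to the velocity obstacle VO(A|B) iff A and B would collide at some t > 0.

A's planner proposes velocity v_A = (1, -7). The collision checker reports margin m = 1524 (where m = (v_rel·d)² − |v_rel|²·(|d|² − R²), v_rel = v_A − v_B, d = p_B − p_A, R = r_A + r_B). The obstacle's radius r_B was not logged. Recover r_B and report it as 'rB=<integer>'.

m = 1524
d = (-14, -4);  v_rel = (-6, -4),  |v_rel|² = 52
v_rel×d = (-6)·(-4) − (-4)·(-14) = -32
since m = R²·52 − (-32)²:  R² = (1024 + 1524) / 52 = 49
R = √49 = 7  ⇒  r_B = 7 − 3 = 4

rB=4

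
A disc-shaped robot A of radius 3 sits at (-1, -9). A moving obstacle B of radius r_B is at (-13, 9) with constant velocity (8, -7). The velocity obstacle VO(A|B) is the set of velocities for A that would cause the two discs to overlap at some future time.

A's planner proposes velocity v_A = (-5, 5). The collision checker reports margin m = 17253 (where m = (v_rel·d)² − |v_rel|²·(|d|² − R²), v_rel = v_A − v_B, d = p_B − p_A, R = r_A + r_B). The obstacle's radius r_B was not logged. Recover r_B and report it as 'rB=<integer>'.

m = 17253
d = (-12, 18);  v_rel = (-13, 12),  |v_rel|² = 313
v_rel×d = (-13)·(18) − (12)·(-12) = -90
since m = R²·313 − (-90)²:  R² = (8100 + 17253) / 313 = 81
R = √81 = 9  ⇒  r_B = 9 − 3 = 6

rB=6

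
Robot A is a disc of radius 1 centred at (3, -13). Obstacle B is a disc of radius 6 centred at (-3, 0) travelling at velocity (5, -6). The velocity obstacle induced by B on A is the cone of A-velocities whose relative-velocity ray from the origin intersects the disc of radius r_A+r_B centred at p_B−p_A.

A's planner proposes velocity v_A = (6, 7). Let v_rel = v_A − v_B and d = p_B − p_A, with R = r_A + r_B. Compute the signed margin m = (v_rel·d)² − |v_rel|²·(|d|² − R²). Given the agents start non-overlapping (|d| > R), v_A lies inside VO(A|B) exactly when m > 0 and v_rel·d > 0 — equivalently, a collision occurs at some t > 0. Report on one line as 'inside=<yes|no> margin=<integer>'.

d = (-6, 13),  |d|² = 205;  R = 1+6 = 7,  c = 205−7² = 156
v_rel = (1, 13),  |v_rel|² = 170;  v_rel·d = (1)·(-6) + (13)·(13) = 163
170·t² − 326·t + 156 = 0  ⇒  m = 163² − 170·156 = 49
m = 49 > 0,  v_rel·d = 163 > 0  ⇒  inside

inside=yes margin=49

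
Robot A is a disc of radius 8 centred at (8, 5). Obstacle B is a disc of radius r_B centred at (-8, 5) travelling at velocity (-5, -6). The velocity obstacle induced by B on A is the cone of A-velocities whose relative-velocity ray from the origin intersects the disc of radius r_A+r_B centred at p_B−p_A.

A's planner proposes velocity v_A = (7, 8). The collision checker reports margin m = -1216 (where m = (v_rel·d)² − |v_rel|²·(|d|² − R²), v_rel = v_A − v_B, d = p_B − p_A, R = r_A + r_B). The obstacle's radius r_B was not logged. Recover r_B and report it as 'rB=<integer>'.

m = -1216
d = (-16, 0);  v_rel = (12, 14),  |v_rel|² = 340
v_rel×d = (12)·(0) − (14)·(-16) = 224
since m = R²·340 − 224²:  R² = (50176 + -1216) / 340 = 144
R = √144 = 12  ⇒  r_B = 12 − 8 = 4

rB=4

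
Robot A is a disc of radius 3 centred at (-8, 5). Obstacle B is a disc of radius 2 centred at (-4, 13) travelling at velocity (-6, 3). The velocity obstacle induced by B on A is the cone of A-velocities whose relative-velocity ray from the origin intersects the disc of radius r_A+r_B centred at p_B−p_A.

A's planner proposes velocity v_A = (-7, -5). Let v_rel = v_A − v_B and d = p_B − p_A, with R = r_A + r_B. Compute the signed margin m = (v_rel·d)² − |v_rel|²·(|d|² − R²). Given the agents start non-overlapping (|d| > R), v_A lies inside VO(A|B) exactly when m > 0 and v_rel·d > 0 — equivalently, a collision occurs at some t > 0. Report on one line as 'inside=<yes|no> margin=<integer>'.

d = (4, 8),  |d|² = 80;  R = 3+2 = 5,  c = 80−5² = 55
v_rel = (-1, -8),  |v_rel|² = 65;  v_rel·d = (-1)·(4) + (-8)·(8) = -68
65·t² + 136·t + 55 = 0  ⇒  m = (-68)² − 65·55 = 1049
m = 1049 > 0,  v_rel·d = -68 < 0  ⇒  outside

inside=no margin=1049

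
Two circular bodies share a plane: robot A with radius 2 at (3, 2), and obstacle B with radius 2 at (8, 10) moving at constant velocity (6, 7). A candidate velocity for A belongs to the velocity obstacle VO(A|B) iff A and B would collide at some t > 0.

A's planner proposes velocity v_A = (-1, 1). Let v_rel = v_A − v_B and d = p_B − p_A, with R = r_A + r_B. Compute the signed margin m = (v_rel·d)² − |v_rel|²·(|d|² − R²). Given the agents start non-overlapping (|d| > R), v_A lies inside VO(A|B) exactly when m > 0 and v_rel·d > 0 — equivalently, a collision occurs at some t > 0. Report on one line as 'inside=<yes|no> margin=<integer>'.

d = (5, 8),  |d|² = 89;  R = 2+2 = 4,  c = 89−4² = 73
v_rel = (-7, -6),  |v_rel|² = 85;  v_rel·d = (-7)·(5) + (-6)·(8) = -83
85·t² + 166·t + 73 = 0  ⇒  m = (-83)² − 85·73 = 684
m = 684 > 0,  v_rel·d = -83 < 0  ⇒  outside

inside=no margin=684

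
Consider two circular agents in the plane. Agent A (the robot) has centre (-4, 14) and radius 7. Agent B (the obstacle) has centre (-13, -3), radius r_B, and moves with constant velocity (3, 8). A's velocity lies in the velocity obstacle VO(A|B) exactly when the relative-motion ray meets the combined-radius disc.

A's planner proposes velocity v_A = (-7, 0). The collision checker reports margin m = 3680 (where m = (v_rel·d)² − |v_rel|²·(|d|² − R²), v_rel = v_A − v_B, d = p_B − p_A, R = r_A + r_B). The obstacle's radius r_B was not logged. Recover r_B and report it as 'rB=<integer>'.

m = 3680
d = (-9, -17);  v_rel = (-10, -8),  |v_rel|² = 164
v_rel×d = (-10)·(-17) − (-8)·(-9) = 98
since m = R²·164 − 98²:  R² = (9604 + 3680) / 164 = 81
R = √81 = 9  ⇒  r_B = 9 − 7 = 2

rB=2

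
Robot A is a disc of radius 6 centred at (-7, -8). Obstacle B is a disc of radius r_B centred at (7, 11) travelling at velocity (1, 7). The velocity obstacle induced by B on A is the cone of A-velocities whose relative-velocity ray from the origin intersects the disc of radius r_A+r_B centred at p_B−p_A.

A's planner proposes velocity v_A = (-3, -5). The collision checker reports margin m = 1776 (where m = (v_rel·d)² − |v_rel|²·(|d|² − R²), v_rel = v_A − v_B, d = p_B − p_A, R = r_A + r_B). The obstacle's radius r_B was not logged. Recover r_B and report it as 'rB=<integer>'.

m = 1776
d = (14, 19);  v_rel = (-4, -12),  |v_rel|² = 160
v_rel×d = (-4)·(19) − (-12)·(14) = 92
since m = R²·160 − 92²:  R² = (8464 + 1776) / 160 = 64
R = √64 = 8  ⇒  r_B = 8 − 6 = 2

rB=2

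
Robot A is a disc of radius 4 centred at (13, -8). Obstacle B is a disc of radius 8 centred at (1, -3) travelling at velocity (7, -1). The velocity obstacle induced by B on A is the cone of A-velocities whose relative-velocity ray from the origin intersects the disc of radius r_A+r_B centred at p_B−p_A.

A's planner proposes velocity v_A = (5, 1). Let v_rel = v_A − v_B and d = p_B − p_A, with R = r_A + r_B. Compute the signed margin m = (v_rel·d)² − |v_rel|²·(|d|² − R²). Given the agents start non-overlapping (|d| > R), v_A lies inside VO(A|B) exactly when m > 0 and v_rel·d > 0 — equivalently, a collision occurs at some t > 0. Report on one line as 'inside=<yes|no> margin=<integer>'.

d = (-12, 5),  |d|² = 169;  R = 4+8 = 12,  c = 169−12² = 25
v_rel = (-2, 2),  |v_rel|² = 8;  v_rel·d = (-2)·(-12) + (2)·(5) = 34
8·t² − 68·t + 25 = 0  ⇒  m = 34² − 8·25 = 956
m = 956 > 0,  v_rel·d = 34 > 0  ⇒  inside

inside=yes margin=956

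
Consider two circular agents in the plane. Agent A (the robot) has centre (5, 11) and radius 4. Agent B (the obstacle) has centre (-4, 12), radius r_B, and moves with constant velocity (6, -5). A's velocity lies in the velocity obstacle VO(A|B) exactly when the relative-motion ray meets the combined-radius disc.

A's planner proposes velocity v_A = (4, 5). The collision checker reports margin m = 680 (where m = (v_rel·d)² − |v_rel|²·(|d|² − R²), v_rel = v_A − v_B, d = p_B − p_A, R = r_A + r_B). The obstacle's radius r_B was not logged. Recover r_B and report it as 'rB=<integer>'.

m = 680
d = (-9, 1);  v_rel = (-2, 10),  |v_rel|² = 104
v_rel×d = (-2)·(1) − (10)·(-9) = 88
since m = R²·104 − 88²:  R² = (7744 + 680) / 104 = 81
R = √81 = 9  ⇒  r_B = 9 − 4 = 5

rB=5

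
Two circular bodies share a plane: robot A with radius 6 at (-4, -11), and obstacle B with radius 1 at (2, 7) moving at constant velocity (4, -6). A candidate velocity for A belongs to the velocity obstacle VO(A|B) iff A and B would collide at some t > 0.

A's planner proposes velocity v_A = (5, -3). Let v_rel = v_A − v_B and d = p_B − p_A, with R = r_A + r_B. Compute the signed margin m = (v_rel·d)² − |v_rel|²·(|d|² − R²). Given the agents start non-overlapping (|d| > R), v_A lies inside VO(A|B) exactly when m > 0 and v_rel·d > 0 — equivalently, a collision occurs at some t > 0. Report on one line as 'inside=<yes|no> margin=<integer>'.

d = (6, 18),  |d|² = 360;  R = 6+1 = 7,  c = 360−7² = 311
v_rel = (1, 3),  |v_rel|² = 10;  v_rel·d = (1)·(6) + (3)·(18) = 60
10·t² − 120·t + 311 = 0  ⇒  m = 60² − 10·311 = 490
m = 490 > 0,  v_rel·d = 60 > 0  ⇒  inside

inside=yes margin=490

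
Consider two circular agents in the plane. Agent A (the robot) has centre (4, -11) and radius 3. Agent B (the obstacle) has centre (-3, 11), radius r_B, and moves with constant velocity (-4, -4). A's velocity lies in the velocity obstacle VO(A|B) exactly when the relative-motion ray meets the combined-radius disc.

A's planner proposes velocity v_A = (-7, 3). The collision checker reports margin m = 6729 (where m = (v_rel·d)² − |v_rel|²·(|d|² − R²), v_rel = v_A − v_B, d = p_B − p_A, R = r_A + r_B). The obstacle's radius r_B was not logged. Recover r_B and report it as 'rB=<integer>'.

m = 6729
d = (-7, 22);  v_rel = (-3, 7),  |v_rel|² = 58
v_rel×d = (-3)·(22) − (7)·(-7) = -17
since m = R²·58 − (-17)²:  R² = (289 + 6729) / 58 = 121
R = √121 = 11  ⇒  r_B = 11 − 3 = 8

rB=8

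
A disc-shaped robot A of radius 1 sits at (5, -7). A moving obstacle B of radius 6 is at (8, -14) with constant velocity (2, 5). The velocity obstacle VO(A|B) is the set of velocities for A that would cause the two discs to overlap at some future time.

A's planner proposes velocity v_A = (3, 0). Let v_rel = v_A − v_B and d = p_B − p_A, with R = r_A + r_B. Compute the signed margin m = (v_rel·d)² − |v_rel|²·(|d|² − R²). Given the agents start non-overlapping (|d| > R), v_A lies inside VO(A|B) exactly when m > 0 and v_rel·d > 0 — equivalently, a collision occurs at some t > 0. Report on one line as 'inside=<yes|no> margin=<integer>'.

d = (3, -7),  |d|² = 58;  R = 1+6 = 7,  c = 58−7² = 9
v_rel = (1, -5),  |v_rel|² = 26;  v_rel·d = (1)·(3) + (-5)·(-7) = 38
26·t² − 76·t + 9 = 0  ⇒  m = 38² − 26·9 = 1210
m = 1210 > 0,  v_rel·d = 38 > 0  ⇒  inside

inside=yes margin=1210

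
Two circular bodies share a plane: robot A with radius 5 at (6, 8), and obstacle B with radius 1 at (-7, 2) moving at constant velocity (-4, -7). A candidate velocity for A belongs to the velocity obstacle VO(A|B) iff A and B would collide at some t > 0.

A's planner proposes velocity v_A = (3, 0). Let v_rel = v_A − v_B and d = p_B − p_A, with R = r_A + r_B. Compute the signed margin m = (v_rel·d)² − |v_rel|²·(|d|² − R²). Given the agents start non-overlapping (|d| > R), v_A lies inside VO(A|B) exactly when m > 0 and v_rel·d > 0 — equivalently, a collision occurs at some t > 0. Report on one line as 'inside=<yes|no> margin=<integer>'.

d = (-13, -6),  |d|² = 205;  R = 5+1 = 6,  c = 205−6² = 169
v_rel = (7, 7),  |v_rel|² = 98;  v_rel·d = (7)·(-13) + (7)·(-6) = -133
98·t² + 266·t + 169 = 0  ⇒  m = (-133)² − 98·169 = 1127
m = 1127 > 0,  v_rel·d = -133 < 0  ⇒  outside

inside=no margin=1127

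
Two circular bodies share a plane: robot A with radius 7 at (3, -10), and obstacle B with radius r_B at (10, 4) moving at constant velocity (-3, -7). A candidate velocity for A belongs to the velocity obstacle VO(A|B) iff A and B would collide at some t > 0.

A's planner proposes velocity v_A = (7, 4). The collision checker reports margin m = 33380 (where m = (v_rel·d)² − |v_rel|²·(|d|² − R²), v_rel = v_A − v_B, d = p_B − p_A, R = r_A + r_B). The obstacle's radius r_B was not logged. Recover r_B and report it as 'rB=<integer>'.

m = 33380
d = (7, 14);  v_rel = (10, 11),  |v_rel|² = 221
v_rel×d = (10)·(14) − (11)·(7) = 63
since m = R²·221 − 63²:  R² = (3969 + 33380) / 221 = 169
R = √169 = 13  ⇒  r_B = 13 − 7 = 6

rB=6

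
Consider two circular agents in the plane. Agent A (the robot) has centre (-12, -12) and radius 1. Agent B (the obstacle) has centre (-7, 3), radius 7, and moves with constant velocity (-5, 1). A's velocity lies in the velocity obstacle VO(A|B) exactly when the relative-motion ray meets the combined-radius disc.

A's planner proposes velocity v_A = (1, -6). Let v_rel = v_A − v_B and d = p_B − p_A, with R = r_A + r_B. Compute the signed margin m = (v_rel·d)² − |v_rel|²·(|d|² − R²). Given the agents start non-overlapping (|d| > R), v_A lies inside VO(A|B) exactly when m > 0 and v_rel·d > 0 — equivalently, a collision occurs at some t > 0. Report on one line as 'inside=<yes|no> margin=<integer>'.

d = (5, 15),  |d|² = 250;  R = 1+7 = 8,  c = 250−8² = 186
v_rel = (6, -7),  |v_rel|² = 85;  v_rel·d = (6)·(5) + (-7)·(15) = -75
85·t² + 150·t + 186 = 0  ⇒  m = (-75)² − 85·186 = -10185
m = -10185 < 0,  v_rel·d = -75 < 0  ⇒  outside

inside=no margin=-10185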